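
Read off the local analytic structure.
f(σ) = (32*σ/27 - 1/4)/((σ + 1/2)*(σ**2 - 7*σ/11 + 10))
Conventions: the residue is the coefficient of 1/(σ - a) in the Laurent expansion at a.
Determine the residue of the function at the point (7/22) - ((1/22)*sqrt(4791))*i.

The residue is (1001/25110) + ((51557/20050335)*sqrt(4791))*i.

The factor σ**2 - 7*σ/11 + 10 splits as (σ - a)(σ - a') with a = (7/22) - ((1/22)*sqrt(4791))*i, a' = (7/22) + ((1/22)*sqrt(4791))*i. At the order-1 pole a set g(σ) = (σ - a)*f(σ) = [(32*σ/27 - 1/4)/(σ + 1/2)] / (σ - a').
Simple pole: residue = g(a) at a = (7/22) - ((1/22)*sqrt(4791))*i, which is (1001/25110) + ((51557/20050335)*sqrt(4791))*i.


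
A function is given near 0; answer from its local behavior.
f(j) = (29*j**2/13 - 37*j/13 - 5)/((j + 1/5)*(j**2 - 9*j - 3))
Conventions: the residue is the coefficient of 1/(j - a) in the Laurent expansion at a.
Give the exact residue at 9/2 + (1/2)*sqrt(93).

The factor j**2 - 9*j - 3 splits as (j - a)(j - a') with a = 9/2 + (1/2)*sqrt(93), a' = 9/2 - (1/2)*sqrt(93). At the order-1 pole a set g(j) = (j - a)*f(j) = [(29*j**2/13 - 37*j/13 - 5)/(j + 1/5)] / (j - a').
Simple pole: residue = g(a) at a = 9/2 + (1/2)*sqrt(93), which is -285/377 + (9175/35061)*sqrt(93).

The residue is -285/377 + (9175/35061)*sqrt(93).


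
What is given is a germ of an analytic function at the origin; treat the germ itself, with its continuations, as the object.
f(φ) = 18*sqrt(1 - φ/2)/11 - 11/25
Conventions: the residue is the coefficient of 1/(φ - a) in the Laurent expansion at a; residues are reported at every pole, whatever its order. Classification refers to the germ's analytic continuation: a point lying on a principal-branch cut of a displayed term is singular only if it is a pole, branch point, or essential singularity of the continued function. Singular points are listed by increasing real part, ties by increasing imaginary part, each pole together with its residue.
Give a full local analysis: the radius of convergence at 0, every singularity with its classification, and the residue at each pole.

Radius of convergence at 0: 2.
At 2: an algebraic (square-root) branch point.

Branch term (18/11)*sqrt(1 - φ/(2)): its argument vanishes at φ = 2, a square-root branch point, modulus 2.
The radius of convergence is the smallest modulus among the singular points: 2.


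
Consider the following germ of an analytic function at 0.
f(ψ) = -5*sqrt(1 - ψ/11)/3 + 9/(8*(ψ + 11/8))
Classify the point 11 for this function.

The term (-5/3)*sqrt(1 - ψ/(11)) has argument 1 - 11/(11) = 0 at 11: a square-root (algebraic, two-sheeted) branch point; the remaining terms are analytic or single-valued there.

The point is an algebraic (square-root) branch point.


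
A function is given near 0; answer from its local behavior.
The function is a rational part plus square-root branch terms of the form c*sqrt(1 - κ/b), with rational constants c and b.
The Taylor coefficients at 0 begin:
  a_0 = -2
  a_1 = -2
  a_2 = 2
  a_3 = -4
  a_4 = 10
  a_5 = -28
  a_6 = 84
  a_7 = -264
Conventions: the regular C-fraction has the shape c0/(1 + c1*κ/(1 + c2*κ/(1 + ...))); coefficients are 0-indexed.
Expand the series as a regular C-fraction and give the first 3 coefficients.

The regular C-fraction coefficients are [-2, -1, 2].

Taylor coefficients (read off): a_0 = -2, a_1 = -2, a_2 = 2.
c0 = a_0 = -2. Peel one level at a time: if S = 1 + c*κ/S' with S'(0) = 1, then c is the κ-coefficient of S and S' = c*κ/(S - 1).
S_1 = c0/f = 1 + (-1)*κ + (2)*κ^2 + ...; c1 = -1.
S_2 = c1*κ/(S_1 - 1) = 1 + (2)*κ + ...; c2 = 2.


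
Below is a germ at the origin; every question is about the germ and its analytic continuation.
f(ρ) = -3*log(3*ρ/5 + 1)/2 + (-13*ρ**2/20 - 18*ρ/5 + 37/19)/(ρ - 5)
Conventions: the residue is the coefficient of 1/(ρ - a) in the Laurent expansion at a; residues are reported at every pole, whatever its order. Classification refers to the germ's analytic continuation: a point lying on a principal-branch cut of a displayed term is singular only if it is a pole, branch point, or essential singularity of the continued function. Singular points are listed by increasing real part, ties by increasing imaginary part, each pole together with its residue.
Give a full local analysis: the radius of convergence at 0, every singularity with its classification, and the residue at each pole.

Denominator factor (ρ - 5): pole of order 1 at 5, modulus 5.
Branch term (-3/2)*log(1 - ρ/(-5/3)): its argument vanishes at ρ = -5/3, a logarithmic branch point, modulus 5/3.
The radius of convergence is the smallest modulus among the singular points: 5/3.
The branch term is analytic at 5 and contributes nothing to the residue; only the rational part matters.
At the order-1 pole 5 set g(ρ) = (ρ - (5))*(rational part) = -13*ρ**2/20 - 18*ρ/5 + 37/19.
Simple pole: residue = g(a) at a = 5, which is -2455/76.
List the singular points by increasing real part (a conjugate pair: the negative imaginary part first).

Radius of convergence at 0: 5/3.
At -5/3: a logarithmic branch point.
At 5: a pole of order 1; residue -2455/76.


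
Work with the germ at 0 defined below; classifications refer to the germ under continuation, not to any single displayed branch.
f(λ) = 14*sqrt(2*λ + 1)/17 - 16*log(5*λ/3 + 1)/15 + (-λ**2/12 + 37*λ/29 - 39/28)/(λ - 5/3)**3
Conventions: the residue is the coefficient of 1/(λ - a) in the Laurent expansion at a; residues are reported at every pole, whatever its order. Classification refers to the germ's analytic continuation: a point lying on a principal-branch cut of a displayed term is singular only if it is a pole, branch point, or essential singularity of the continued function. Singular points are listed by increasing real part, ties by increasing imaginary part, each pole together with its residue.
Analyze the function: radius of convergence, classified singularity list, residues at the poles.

Denominator factor (λ - 5/3)^3: pole of order 3 at 5/3, modulus 5/3.
Branch term (14/17)*sqrt(1 - λ/(-1/2)): its argument vanishes at λ = -1/2, a square-root branch point, modulus 1/2.
Branch term (-16/15)*log(1 - λ/(-3/5)): its argument vanishes at λ = -3/5, a logarithmic branch point, modulus 3/5.
The radius of convergence is the smallest modulus among the singular points: 1/2.
The branch terms are analytic at 5/3 and contribute nothing to the residue; only the rational part matters.
At the order-3 pole 5/3 set g(λ) = (λ - (5/3))^3*(rational part) = -λ**2/12 + 37*λ/29 - 39/28.
Order-3 pole: residue = g''(a)/2; g''(5/3) = -1/6, so the residue is -1/12.
List the singular points by increasing real part (a conjugate pair: the negative imaginary part first).

Radius of convergence at 0: 1/2.
At -3/5: a logarithmic branch point.
At -1/2: an algebraic (square-root) branch point.
At 5/3: a pole of order 3; residue -1/12.


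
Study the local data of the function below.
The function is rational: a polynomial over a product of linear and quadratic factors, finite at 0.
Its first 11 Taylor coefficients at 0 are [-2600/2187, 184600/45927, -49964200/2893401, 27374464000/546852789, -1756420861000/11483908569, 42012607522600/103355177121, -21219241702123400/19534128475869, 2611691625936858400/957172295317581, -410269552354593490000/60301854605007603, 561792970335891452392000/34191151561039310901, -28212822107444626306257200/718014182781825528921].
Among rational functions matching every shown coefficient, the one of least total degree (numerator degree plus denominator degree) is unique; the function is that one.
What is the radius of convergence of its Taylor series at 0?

No rational of total degree below 9 reproduces all 11 coefficients; solving the [0/9] Pade equations on them gives f(τ) = 13/(15*(τ + 1/2)**3*(τ**2 + 11*τ/7 - 9/5)**3), whose expansion matches every shown term.
Denominator factor (τ**2 + 11*τ/7 - 9/5)^3: discriminant 2369/245, real irrational roots -11/14 + (1/70)*sqrt(11845) and -11/14 - (1/70)*sqrt(11845); poles of order 3, moduli -11/14 + (1/70)*sqrt(11845) and 11/14 + (1/70)*sqrt(11845).
Denominator factor (τ + 1/2)^3: pole of order 3 at -1/2, modulus 1/2.
The radius of convergence is the smallest modulus among the singular points: 1/2.

The radius of convergence is 1/2.


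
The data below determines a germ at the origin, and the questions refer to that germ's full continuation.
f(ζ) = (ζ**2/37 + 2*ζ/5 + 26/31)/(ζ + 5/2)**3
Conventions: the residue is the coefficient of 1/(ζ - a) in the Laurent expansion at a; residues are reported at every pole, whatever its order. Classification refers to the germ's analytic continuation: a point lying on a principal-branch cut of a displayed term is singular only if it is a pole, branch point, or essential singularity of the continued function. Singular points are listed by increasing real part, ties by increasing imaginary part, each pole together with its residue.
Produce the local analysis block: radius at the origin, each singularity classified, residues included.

Radius of convergence at 0: 5/2.
At -5/2: a pole of order 3; residue 1/37.

Denominator factor (ζ + 5/2)^3: pole of order 3 at -5/2, modulus 5/2.
The radius of convergence is the smallest modulus among the singular points: 5/2.
At the order-3 pole -5/2 set g(ζ) = (ζ - (-5/2))^3*f(ζ) = ζ**2/37 + 2*ζ/5 + 26/31.
Order-3 pole: residue = g''(a)/2; g''(-5/2) = 2/37, so the residue is 1/37.


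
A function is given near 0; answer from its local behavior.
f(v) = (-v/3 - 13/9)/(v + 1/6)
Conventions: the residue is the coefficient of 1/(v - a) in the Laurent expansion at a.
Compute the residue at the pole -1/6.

At the order-1 pole -1/6 set g(v) = (v - (-1/6))*f(v) = -v/3 - 13/9.
Simple pole: residue = g(a) at a = -1/6, which is -25/18.

The residue is -25/18.


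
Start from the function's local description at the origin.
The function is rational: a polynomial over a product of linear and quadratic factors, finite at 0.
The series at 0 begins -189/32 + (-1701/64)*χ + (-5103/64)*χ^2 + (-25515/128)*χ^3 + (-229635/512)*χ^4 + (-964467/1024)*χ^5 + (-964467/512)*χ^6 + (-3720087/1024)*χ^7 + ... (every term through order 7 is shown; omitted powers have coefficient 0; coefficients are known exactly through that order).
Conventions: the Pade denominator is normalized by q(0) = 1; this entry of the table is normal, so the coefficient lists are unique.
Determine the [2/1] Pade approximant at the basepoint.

The Pade approximant has numerator coefficients [-189/32, -189/16, -1701/128]; denominator coefficients [1, -5/2].

Taylor coefficients needed (read off): a_0 = -189/32, a_1 = -1701/64, a_2 = -5103/64, a_3 = -25515/128.
Write the denominator as Q(χ) = 1 + q1*χ. Requiring Q*f - P = O(χ^4) with deg P <= 2 kills the coefficients of χ^3..χ^3 in Q*f:
  χ^3: a_3 + q1*a_2 = 0, i.e. -25515/128 + (-5103/64)*q1 = 0.
Solving this linear system: q1 = -5/2.
The numerator is Q*f truncated at degree 2: P0 = a_0 = -189/32; P1 = a_1 + q1*a_0 = -189/16; P2 = a_2 + q1*a_1 = -1701/128.


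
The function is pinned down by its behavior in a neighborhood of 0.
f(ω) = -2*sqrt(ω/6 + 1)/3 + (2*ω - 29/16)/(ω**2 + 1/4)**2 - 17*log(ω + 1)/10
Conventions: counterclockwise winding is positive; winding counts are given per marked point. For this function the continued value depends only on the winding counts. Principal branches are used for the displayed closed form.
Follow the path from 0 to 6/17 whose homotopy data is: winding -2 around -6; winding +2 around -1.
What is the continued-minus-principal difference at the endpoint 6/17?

The rational part is single-valued and drops out of the difference; each branch term changes only by its own monodromy.
(-2/3)*sqrt(1 - ω/(-6)): winding -2 is even, the square root returns to the same sheet, contribution 0.
(-17/10)*log(1 - ω/(-1)): each positive loop around -1 adds 2*pi*i to the log, so winding +2 contributes (-17/10)*(2)*2*pi*i = -(34/5)*pi*i.
Summing the contributions at ω = 6/17 gives -(34/5)*pi*i.

Continued minus principal equals -(34/5)*pi*i.


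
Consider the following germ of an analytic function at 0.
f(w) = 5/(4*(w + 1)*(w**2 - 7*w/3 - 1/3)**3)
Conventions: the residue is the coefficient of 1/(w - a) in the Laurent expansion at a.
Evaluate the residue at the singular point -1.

At the order-1 pole -1 set g(w) = (w - (-1))*f(w) = 5/(4*(w**2 - 7*w/3 - 1/3)**3).
Simple pole: residue = g(a) at a = -1, which is 5/108.

The residue is 5/108.


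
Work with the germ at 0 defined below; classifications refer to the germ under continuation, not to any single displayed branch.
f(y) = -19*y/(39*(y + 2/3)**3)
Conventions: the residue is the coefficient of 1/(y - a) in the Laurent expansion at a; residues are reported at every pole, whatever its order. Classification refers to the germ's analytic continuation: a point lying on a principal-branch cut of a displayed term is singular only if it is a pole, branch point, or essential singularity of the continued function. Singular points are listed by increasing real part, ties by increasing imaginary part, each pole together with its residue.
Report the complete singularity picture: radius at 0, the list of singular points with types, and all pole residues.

Denominator factor (y + 2/3)^3: pole of order 3 at -2/3, modulus 2/3.
The radius of convergence is the smallest modulus among the singular points: 2/3.
At the order-3 pole -2/3 set g(y) = (y - (-2/3))^3*f(y) = -19*y/39.
Order-3 pole: residue = g''(a)/2; g''(-2/3) = 0, so the residue is 0.

Radius of convergence at 0: 2/3.
At -2/3: a pole of order 3; residue 0.


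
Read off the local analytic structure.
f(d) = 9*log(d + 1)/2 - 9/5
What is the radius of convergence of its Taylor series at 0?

The radius of convergence is 1.

Branch term (9/2)*log(1 - d/(-1)): its argument vanishes at d = -1, a logarithmic branch point, modulus 1.
The radius of convergence is the smallest modulus among the singular points: 1.


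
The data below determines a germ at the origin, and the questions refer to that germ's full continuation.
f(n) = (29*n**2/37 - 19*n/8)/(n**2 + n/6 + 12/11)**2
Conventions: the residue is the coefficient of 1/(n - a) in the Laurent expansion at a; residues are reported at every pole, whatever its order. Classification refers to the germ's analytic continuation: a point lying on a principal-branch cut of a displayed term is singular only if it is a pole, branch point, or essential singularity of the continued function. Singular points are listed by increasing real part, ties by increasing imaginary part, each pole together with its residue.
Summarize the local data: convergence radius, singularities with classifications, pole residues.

Radius of convergence at 0: (2/11)*sqrt(33).
At (-1/12) - ((1/132)*sqrt(18887))*i: a pole of order 2; residue ((370269/218158586)*sqrt(18887))*i.
At (-1/12) + ((1/132)*sqrt(18887))*i: a pole of order 2; residue -((370269/218158586)*sqrt(18887))*i.

Denominator factor (n**2 + n/6 + 12/11)^2: discriminant -1717/396, complex-conjugate roots (-1/12) + ((1/132)*sqrt(18887))*i and (-1/12) - ((1/132)*sqrt(18887))*i; poles of order 2, moduli (2/11)*sqrt(33) and (2/11)*sqrt(33).
The radius of convergence is the smallest modulus among the singular points: (2/11)*sqrt(33).
The factor n**2 + n/6 + 12/11 splits as (n - a)(n - a') with a = (-1/12) - ((1/132)*sqrt(18887))*i, a' = (-1/12) + ((1/132)*sqrt(18887))*i. At the order-2 pole a set g(n) = (n - a)^2*f(n) = [29*n**2/37 - 19*n/8] / (n - a')^2.
Order-2 pole: residue = g'(a); g'((-1/12) - ((1/132)*sqrt(18887))*i) = ((370269/218158586)*sqrt(18887))*i, so the residue is ((370269/218158586)*sqrt(18887))*i.
The factor n**2 + n/6 + 12/11 splits as (n - a)(n - a') with a = (-1/12) + ((1/132)*sqrt(18887))*i, a' = (-1/12) - ((1/132)*sqrt(18887))*i. At the order-2 pole a set g(n) = (n - a)^2*f(n) = [29*n**2/37 - 19*n/8] / (n - a')^2.
Order-2 pole: residue = g'(a); g'((-1/12) + ((1/132)*sqrt(18887))*i) = -((370269/218158586)*sqrt(18887))*i, so the residue is -((370269/218158586)*sqrt(18887))*i.
List the singular points by increasing real part (a conjugate pair: the negative imaginary part first).


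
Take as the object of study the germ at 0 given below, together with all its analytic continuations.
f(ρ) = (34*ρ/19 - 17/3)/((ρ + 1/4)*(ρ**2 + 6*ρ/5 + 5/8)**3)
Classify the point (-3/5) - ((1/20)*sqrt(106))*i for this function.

The point is a pole of order 3.

The denominator factor ρ**2 + 6*ρ/5 + 5/8 vanishes at (-3/5) - ((1/20)*sqrt(106))*i and appears to the power 3; the numerator there equals (-1921/285) - ((17/190)*sqrt(106))*i, nonzero, and no other factor vanishes.
Hence a pole whose order is the multiplicity, 3.


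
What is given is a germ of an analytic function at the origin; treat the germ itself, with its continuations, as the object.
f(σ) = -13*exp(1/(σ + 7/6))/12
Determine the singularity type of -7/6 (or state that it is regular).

The point is an essential singularity.

The exponent 1/(σ - (-7/6)) has a pole at -7/6, so exp(1/(σ - (-7/6))) takes every nonzero value near it: an essential singularity (not a pole of any order).


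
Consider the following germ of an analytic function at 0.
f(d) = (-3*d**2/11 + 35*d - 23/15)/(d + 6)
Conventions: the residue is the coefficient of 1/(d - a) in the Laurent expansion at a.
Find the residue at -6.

At the order-1 pole -6 set g(d) = (d - (-6))*f(d) = -3*d**2/11 + 35*d - 23/15.
Simple pole: residue = g(a) at a = -6, which is -36523/165.

The residue is -36523/165.


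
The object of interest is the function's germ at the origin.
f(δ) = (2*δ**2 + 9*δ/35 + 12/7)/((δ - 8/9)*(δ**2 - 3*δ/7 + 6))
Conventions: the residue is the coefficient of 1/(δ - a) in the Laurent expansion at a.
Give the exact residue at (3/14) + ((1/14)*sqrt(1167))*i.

The residue is (6588/9085) - ((44361/3534065)*sqrt(1167))*i.

The factor δ**2 - 3*δ/7 + 6 splits as (δ - a)(δ - a') with a = (3/14) + ((1/14)*sqrt(1167))*i, a' = (3/14) - ((1/14)*sqrt(1167))*i. At the order-1 pole a set g(δ) = (δ - a)*f(δ) = [(2*δ**2 + 9*δ/35 + 12/7)/(δ - 8/9)] / (δ - a').
Simple pole: residue = g(a) at a = (3/14) + ((1/14)*sqrt(1167))*i, which is (6588/9085) - ((44361/3534065)*sqrt(1167))*i.


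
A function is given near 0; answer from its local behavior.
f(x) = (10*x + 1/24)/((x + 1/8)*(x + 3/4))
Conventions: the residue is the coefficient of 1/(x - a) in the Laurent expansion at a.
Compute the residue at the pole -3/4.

The residue is 179/15.

At the order-1 pole -3/4 set g(x) = (x - (-3/4))*f(x) = (10*x + 1/24)/(x + 1/8).
Simple pole: residue = g(a) at a = -3/4, which is 179/15.


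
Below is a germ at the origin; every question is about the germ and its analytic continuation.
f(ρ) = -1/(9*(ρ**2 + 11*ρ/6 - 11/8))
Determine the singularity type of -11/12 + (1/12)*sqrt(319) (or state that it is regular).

The point is a pole of order 1.

The denominator factor ρ**2 + 11*ρ/6 - 11/8 vanishes at -11/12 + (1/12)*sqrt(319) and appears to the power 1; the numerator there equals -1/9, nonzero, and no other factor vanishes.
Hence a pole whose order is the multiplicity, 1.


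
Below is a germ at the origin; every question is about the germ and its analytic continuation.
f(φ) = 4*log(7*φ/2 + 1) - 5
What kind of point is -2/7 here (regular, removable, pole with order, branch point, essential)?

The point is a logarithmic branch point.

The term (4)*log(1 - φ/(-2/7)) has argument 1 - -2/7/(-2/7) = 0 at -2/7: a logarithmic (infinitely-sheeted) branch point; the remaining terms are analytic or single-valued there.


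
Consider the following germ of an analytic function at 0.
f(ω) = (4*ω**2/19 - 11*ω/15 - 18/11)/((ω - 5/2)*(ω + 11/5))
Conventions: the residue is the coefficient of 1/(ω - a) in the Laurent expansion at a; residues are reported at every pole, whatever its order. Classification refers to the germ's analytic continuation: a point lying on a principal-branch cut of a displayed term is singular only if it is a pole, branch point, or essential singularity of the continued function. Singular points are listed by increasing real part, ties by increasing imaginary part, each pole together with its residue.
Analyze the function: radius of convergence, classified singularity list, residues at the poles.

Radius of convergence at 0: 11/5.
At -11/5: a pole of order 1; residue -31222/147345.
At 5/2: a pole of order 1; residue -13505/29469.

Denominator factor (ω - 5/2): pole of order 1 at 5/2, modulus 5/2.
Denominator factor (ω + 11/5): pole of order 1 at -11/5, modulus 11/5.
The radius of convergence is the smallest modulus among the singular points: 11/5.
At the order-1 pole -11/5 set g(ω) = (ω - (-11/5))*f(ω) = (4*ω**2/19 - 11*ω/15 - 18/11)/(ω - 5/2).
Simple pole: residue = g(a) at a = -11/5, which is -31222/147345.
At the order-1 pole 5/2 set g(ω) = (ω - (5/2))*f(ω) = (4*ω**2/19 - 11*ω/15 - 18/11)/(ω + 11/5).
Simple pole: residue = g(a) at a = 5/2, which is -13505/29469.
List the singular points by increasing real part (a conjugate pair: the negative imaginary part first).


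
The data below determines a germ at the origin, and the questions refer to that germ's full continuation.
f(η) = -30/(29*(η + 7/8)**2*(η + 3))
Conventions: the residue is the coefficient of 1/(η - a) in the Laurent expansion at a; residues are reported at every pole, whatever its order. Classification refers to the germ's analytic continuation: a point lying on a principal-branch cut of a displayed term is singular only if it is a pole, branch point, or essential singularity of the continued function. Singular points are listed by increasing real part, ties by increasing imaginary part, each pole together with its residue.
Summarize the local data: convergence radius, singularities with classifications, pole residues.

Radius of convergence at 0: 7/8.
At -3: a pole of order 1; residue -1920/8381.
At -7/8: a pole of order 2; residue 1920/8381.

Denominator factor (η + 3): pole of order 1 at -3, modulus 3.
Denominator factor (η + 7/8)^2: pole of order 2 at -7/8, modulus 7/8.
The radius of convergence is the smallest modulus among the singular points: 7/8.
At the order-1 pole -3 set g(η) = (η - (-3))*f(η) = -30/(29*(η + 7/8)**2).
Simple pole: residue = g(a) at a = -3, which is -1920/8381.
At the order-2 pole -7/8 set g(η) = (η - (-7/8))^2*f(η) = -30/(29*(η + 3)).
Order-2 pole: residue = g'(a); g'(-7/8) = 1920/8381, so the residue is 1920/8381.
List the singular points by increasing real part (a conjugate pair: the negative imaginary part first).


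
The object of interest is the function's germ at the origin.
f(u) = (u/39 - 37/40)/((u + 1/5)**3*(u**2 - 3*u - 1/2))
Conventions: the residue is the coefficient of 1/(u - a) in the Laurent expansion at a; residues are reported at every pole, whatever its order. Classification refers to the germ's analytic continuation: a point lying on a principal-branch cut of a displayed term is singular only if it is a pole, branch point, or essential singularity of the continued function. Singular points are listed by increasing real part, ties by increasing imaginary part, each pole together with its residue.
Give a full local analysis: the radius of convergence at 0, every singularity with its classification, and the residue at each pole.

Radius of convergence at 0: -3/2 + (1/2)*sqrt(11).
At -1/5: a pole of order 3; residue -103446125/26754.
At 3/2 - (1/2)*sqrt(11): a pole of order 1; residue 103446125/53508 + (343093175/588588)*sqrt(11).
At 3/2 + (1/2)*sqrt(11): a pole of order 1; residue 103446125/53508 - (343093175/588588)*sqrt(11).


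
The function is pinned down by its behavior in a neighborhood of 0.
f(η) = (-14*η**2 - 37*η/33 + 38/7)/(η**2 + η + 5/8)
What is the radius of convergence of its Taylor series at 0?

The radius of convergence is (1/4)*sqrt(10).

Denominator factor (η**2 + η + 5/8): discriminant -3/2, complex-conjugate roots (-1/2) + ((1/4)*sqrt(6))*i and (-1/2) - ((1/4)*sqrt(6))*i; poles of order 1, moduli (1/4)*sqrt(10) and (1/4)*sqrt(10).
The radius of convergence is the smallest modulus among the singular points: (1/4)*sqrt(10).


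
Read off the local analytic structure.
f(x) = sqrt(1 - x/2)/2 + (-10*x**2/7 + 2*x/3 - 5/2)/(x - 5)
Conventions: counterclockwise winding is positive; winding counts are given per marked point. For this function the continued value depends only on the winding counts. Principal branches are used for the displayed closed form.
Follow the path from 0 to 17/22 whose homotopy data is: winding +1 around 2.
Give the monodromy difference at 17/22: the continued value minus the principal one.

Continued minus principal equals -(3/22)*sqrt(33).

The rational part is single-valued and drops out of the difference; each branch term changes only by its own monodromy.
(1/2)*sqrt(1 - x/(2)): winding +1 is odd, the square root flips sign, contributing -2*(1/2)*sqrt(1 - (17/22)/(2)) = -2*(1/2)*sqrt(27/44) = -(3/22)*sqrt(33).
Summing the contributions at x = 17/22 gives -(3/22)*sqrt(33).


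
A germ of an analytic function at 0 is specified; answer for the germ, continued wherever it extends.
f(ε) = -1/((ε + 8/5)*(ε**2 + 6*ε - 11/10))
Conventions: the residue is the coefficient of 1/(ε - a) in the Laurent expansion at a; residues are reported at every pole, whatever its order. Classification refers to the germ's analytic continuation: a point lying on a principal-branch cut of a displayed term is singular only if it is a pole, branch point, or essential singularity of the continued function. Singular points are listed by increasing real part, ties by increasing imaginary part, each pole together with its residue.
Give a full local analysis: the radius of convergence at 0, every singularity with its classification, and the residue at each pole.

Denominator factor (ε + 8/5): pole of order 1 at -8/5, modulus 8/5.
Denominator factor (ε**2 + 6*ε - 11/10): discriminant 202/5, real irrational roots -3 + (1/10)*sqrt(1010) and -3 - (1/10)*sqrt(1010); poles of order 1, moduli -3 + (1/10)*sqrt(1010) and 3 + (1/10)*sqrt(1010).
The radius of convergence is the smallest modulus among the singular points: -3 + (1/10)*sqrt(1010).
The factor ε**2 + 6*ε - 11/10 splits as (ε - a)(ε - a') with a = -3 - (1/10)*sqrt(1010), a' = -3 + (1/10)*sqrt(1010). At the order-1 pole a set g(ε) = (ε - a)*f(ε) = [-1/(ε + 8/5)] / (ε - a').
Simple pole: residue = g(a) at a = -3 - (1/10)*sqrt(1010), which is -25/407 + (35/41107)*sqrt(1010).
At the order-1 pole -8/5 set g(ε) = (ε - (-8/5))*f(ε) = -1/(ε**2 + 6*ε - 11/10).
Simple pole: residue = g(a) at a = -8/5, which is 50/407.
The factor ε**2 + 6*ε - 11/10 splits as (ε - a)(ε - a') with a = -3 + (1/10)*sqrt(1010), a' = -3 - (1/10)*sqrt(1010). At the order-1 pole a set g(ε) = (ε - a)*f(ε) = [-1/(ε + 8/5)] / (ε - a').
Simple pole: residue = g(a) at a = -3 + (1/10)*sqrt(1010), which is -25/407 - (35/41107)*sqrt(1010).
List the singular points by increasing real part (a conjugate pair: the negative imaginary part first).

Radius of convergence at 0: -3 + (1/10)*sqrt(1010).
At -3 - (1/10)*sqrt(1010): a pole of order 1; residue -25/407 + (35/41107)*sqrt(1010).
At -8/5: a pole of order 1; residue 50/407.
At -3 + (1/10)*sqrt(1010): a pole of order 1; residue -25/407 - (35/41107)*sqrt(1010).


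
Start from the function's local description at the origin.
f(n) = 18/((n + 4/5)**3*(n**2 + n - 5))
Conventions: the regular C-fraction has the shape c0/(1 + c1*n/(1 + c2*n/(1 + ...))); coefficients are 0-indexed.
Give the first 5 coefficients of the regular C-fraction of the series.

The regular C-fraction coefficients are [-225/32, 71/20, -299/284, 41683/42458, -36602275/99705736].

Taylor coefficients (expand at 0): a_0 = -225/32, a_1 = 3195/128, a_2 = -15957/256, a_3 = 664857/5120, a_4 = -49968639/204800.
c0 = a_0 = -225/32. Peel one level at a time: if S = 1 + c*n/S' with S'(0) = 1, then c is the n-coefficient of S and S' = c*n/(S - 1).
S_1 = c0/f = 1 + (71/20)*n + (299/80)*n^2 + ...; c1 = 71/20.
S_2 = c1*n/(S_1 - 1) = 1 + (-299/284)*n + (41683/40328)*n^2 + ...; c2 = -299/284.
S_3 = c2*n/(S_2 - 1) = 1 + (41683/42458)*n + (515525/1430416)*n^2 + ...; c3 = 41683/42458.
S_4 = c3*n/(S_3 - 1) = 1 + (-36602275/99705736)*n + ...; c4 = -36602275/99705736.


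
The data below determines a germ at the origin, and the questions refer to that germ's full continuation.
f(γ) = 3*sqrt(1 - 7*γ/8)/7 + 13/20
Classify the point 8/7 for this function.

The point is an algebraic (square-root) branch point.

The term (3/7)*sqrt(1 - γ/(8/7)) has argument 1 - 8/7/(8/7) = 0 at 8/7: a square-root (algebraic, two-sheeted) branch point; the remaining terms are analytic or single-valued there.


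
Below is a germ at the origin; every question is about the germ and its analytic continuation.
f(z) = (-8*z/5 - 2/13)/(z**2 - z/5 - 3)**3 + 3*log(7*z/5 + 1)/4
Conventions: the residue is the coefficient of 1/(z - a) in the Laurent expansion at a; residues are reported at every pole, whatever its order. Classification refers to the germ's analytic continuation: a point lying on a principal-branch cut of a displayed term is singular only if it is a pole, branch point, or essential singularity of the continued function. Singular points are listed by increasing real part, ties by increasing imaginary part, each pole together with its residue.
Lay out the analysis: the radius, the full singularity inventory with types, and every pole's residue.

Radius of convergence at 0: 5/7.
At 1/10 - (1/10)*sqrt(301): a pole of order 3; residue (76500/354521713)*sqrt(301).
At -5/7: a logarithmic branch point.
At 1/10 + (1/10)*sqrt(301): a pole of order 3; residue -(76500/354521713)*sqrt(301).

Denominator factor (z**2 - z/5 - 3)^3: discriminant 301/25, real irrational roots 1/10 + (1/10)*sqrt(301) and 1/10 - (1/10)*sqrt(301); poles of order 3, moduli 1/10 + (1/10)*sqrt(301) and -1/10 + (1/10)*sqrt(301).
Branch term (3/4)*log(1 - z/(-5/7)): its argument vanishes at z = -5/7, a logarithmic branch point, modulus 5/7.
The radius of convergence is the smallest modulus among the singular points: 5/7.
The branch term is analytic at 1/10 - (1/10)*sqrt(301) and contributes nothing to the residue; only the rational part matters.
The factor z**2 - z/5 - 3 splits as (z - a)(z - a') with a = 1/10 - (1/10)*sqrt(301), a' = 1/10 + (1/10)*sqrt(301). At the order-3 pole a set g(z) = (z - a)^3*(rational part) = [-8*z/5 - 2/13] / (z - a')^3.
Order-3 pole: residue = g''(a)/2; g''(1/10 - (1/10)*sqrt(301)) = (153000/354521713)*sqrt(301), so the residue is (76500/354521713)*sqrt(301).
The branch term is analytic at 1/10 + (1/10)*sqrt(301) and contributes nothing to the residue; only the rational part matters.
The factor z**2 - z/5 - 3 splits as (z - a)(z - a') with a = 1/10 + (1/10)*sqrt(301), a' = 1/10 - (1/10)*sqrt(301). At the order-3 pole a set g(z) = (z - a)^3*(rational part) = [-8*z/5 - 2/13] / (z - a')^3.
Order-3 pole: residue = g''(a)/2; g''(1/10 + (1/10)*sqrt(301)) = -(153000/354521713)*sqrt(301), so the residue is -(76500/354521713)*sqrt(301).
List the singular points by increasing real part (a conjugate pair: the negative imaginary part first).


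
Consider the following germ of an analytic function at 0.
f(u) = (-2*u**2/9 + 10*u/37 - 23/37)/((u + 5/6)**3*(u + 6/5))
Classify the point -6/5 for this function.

The point is a pole of order 1.

The denominator factor u + 6/5 vanishes at -6/5 and appears to the power 1; the numerator there equals -1171/925, nonzero, and no other factor vanishes.
Hence a pole whose order is the multiplicity, 1.


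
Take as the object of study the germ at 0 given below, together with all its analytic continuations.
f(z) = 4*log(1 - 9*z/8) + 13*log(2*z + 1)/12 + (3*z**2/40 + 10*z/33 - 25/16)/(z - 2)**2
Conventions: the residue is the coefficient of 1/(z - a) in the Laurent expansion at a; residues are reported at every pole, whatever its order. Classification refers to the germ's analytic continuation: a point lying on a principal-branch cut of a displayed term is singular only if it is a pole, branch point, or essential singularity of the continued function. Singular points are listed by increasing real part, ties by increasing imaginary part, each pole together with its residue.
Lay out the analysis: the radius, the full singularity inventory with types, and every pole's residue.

Radius of convergence at 0: 1/2.
At -1/2: a logarithmic branch point.
At 8/9: a logarithmic branch point.
At 2: a pole of order 2; residue 199/330.

Denominator factor (z - 2)^2: pole of order 2 at 2, modulus 2.
Branch term (4)*log(1 - z/(8/9)): its argument vanishes at z = 8/9, a logarithmic branch point, modulus 8/9.
Branch term (13/12)*log(1 - z/(-1/2)): its argument vanishes at z = -1/2, a logarithmic branch point, modulus 1/2.
The radius of convergence is the smallest modulus among the singular points: 1/2.
The branch terms are analytic at 2 and contribute nothing to the residue; only the rational part matters.
At the order-2 pole 2 set g(z) = (z - (2))^2*(rational part) = 3*z**2/40 + 10*z/33 - 25/16.
Order-2 pole: residue = g'(a); g'(2) = 199/330, so the residue is 199/330.
List the singular points by increasing real part (a conjugate pair: the negative imaginary part first).


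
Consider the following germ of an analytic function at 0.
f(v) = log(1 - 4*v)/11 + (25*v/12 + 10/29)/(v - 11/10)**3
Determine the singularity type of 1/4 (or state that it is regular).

The point is a logarithmic branch point.

The term (1/11)*log(1 - v/(1/4)) has argument 1 - 1/4/(1/4) = 0 at 1/4: a logarithmic (infinitely-sheeted) branch point; the remaining terms are analytic or single-valued there.


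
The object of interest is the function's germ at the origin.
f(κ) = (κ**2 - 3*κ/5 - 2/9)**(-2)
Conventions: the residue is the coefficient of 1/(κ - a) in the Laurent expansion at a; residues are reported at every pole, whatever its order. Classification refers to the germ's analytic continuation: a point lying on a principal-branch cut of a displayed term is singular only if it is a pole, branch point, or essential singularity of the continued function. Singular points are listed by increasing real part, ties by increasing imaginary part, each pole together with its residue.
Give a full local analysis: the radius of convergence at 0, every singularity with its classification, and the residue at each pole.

Denominator factor (κ**2 - 3*κ/5 - 2/9)^2: discriminant 281/225, real irrational roots 3/10 + (1/30)*sqrt(281) and 3/10 - (1/30)*sqrt(281); poles of order 2, moduli 3/10 + (1/30)*sqrt(281) and -3/10 + (1/30)*sqrt(281).
The radius of convergence is the smallest modulus among the singular points: -3/10 + (1/30)*sqrt(281).
The factor κ**2 - 3*κ/5 - 2/9 splits as (κ - a)(κ - a') with a = 3/10 - (1/30)*sqrt(281), a' = 3/10 + (1/30)*sqrt(281). At the order-2 pole a set g(κ) = (κ - a)^2*f(κ) = [1] / (κ - a')^2.
Order-2 pole: residue = g'(a); g'(3/10 - (1/30)*sqrt(281)) = (6750/78961)*sqrt(281), so the residue is (6750/78961)*sqrt(281).
The factor κ**2 - 3*κ/5 - 2/9 splits as (κ - a)(κ - a') with a = 3/10 + (1/30)*sqrt(281), a' = 3/10 - (1/30)*sqrt(281). At the order-2 pole a set g(κ) = (κ - a)^2*f(κ) = [1] / (κ - a')^2.
Order-2 pole: residue = g'(a); g'(3/10 + (1/30)*sqrt(281)) = -(6750/78961)*sqrt(281), so the residue is -(6750/78961)*sqrt(281).
List the singular points by increasing real part (a conjugate pair: the negative imaginary part first).

Radius of convergence at 0: -3/10 + (1/30)*sqrt(281).
At 3/10 - (1/30)*sqrt(281): a pole of order 2; residue (6750/78961)*sqrt(281).
At 3/10 + (1/30)*sqrt(281): a pole of order 2; residue -(6750/78961)*sqrt(281).


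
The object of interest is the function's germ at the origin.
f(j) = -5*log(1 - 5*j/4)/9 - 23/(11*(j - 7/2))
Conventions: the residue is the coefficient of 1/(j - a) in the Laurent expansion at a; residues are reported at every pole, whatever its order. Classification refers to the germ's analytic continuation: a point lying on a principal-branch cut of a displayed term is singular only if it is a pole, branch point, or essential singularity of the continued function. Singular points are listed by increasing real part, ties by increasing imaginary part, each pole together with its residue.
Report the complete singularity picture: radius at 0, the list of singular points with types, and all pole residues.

Denominator factor (j - 7/2): pole of order 1 at 7/2, modulus 7/2.
Branch term (-5/9)*log(1 - j/(4/5)): its argument vanishes at j = 4/5, a logarithmic branch point, modulus 4/5.
The radius of convergence is the smallest modulus among the singular points: 4/5.
The branch term is analytic at 7/2 and contributes nothing to the residue; only the rational part matters.
At the order-1 pole 7/2 set g(j) = (j - (7/2))*(rational part) = -23/11.
Simple pole: residue = g(a) at a = 7/2, which is -23/11.
List the singular points by increasing real part (a conjugate pair: the negative imaginary part first).

Radius of convergence at 0: 4/5.
At 4/5: a logarithmic branch point.
At 7/2: a pole of order 1; residue -23/11.


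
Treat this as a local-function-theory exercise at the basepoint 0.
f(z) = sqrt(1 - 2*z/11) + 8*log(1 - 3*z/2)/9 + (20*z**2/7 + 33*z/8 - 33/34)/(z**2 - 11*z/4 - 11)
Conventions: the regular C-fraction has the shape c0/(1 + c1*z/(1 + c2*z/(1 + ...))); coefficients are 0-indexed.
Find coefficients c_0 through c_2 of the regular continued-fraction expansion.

The regular C-fraction coefficients are [37/34, 4087/2442, -4814639/2085468].

Taylor coefficients (expand at 0): a_0 = 37/34, a_1 = -4087/2244, a_2 = -266459/230384.
c0 = a_0 = 37/34. Peel one level at a time: if S = 1 + c*z/S' with S'(0) = 1, then c is the z-coefficient of S and S' = c*z/(S - 1).
S_1 = c0/f = 1 + (4087/2442)*z + (322580813/83487096)*z^2 + ...; c1 = 4087/2442.
S_2 = c1*z/(S_1 - 1) = 1 + (-4814639/2085468)*z + ...; c2 = -4814639/2085468.


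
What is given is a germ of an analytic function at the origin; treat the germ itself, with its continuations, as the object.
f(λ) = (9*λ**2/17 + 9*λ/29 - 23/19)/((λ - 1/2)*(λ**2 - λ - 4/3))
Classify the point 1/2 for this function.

The point is a pole of order 1.

The denominator factor λ - 1/2 vanishes at 1/2 and appears to the power 1; the numerator there equals -34583/37468, nonzero, and no other factor vanishes.
Hence a pole whose order is the multiplicity, 1.


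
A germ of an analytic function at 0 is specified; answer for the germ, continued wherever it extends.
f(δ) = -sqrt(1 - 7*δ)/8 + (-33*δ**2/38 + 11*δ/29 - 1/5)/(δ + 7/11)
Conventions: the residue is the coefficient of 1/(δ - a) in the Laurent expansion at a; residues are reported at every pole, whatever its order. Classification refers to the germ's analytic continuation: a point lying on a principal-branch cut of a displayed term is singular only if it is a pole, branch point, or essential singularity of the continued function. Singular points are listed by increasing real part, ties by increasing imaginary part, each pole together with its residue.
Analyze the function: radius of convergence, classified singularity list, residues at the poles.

Radius of convergence at 0: 1/7.
At -7/11: a pole of order 1; residue -48067/60610.
At 1/7: an algebraic (square-root) branch point.

Denominator factor (δ + 7/11): pole of order 1 at -7/11, modulus 7/11.
Branch term (-1/8)*sqrt(1 - δ/(1/7)): its argument vanishes at δ = 1/7, a square-root branch point, modulus 1/7.
The radius of convergence is the smallest modulus among the singular points: 1/7.
The branch term is analytic at -7/11 and contributes nothing to the residue; only the rational part matters.
At the order-1 pole -7/11 set g(δ) = (δ - (-7/11))*(rational part) = -33*δ**2/38 + 11*δ/29 - 1/5.
Simple pole: residue = g(a) at a = -7/11, which is -48067/60610.
List the singular points by increasing real part (a conjugate pair: the negative imaginary part first).


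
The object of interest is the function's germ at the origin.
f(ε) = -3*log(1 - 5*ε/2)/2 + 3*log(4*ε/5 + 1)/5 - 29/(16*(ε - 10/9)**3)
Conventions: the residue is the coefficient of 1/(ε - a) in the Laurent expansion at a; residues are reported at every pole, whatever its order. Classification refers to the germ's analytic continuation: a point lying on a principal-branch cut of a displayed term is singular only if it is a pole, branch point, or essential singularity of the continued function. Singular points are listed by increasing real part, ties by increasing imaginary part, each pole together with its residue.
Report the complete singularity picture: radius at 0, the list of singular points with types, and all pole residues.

Denominator factor (ε - 10/9)^3: pole of order 3 at 10/9, modulus 10/9.
Branch term (3/5)*log(1 - ε/(-5/4)): its argument vanishes at ε = -5/4, a logarithmic branch point, modulus 5/4.
Branch term (-3/2)*log(1 - ε/(2/5)): its argument vanishes at ε = 2/5, a logarithmic branch point, modulus 2/5.
The radius of convergence is the smallest modulus among the singular points: 2/5.
The branch terms are analytic at 10/9 and contribute nothing to the residue; only the rational part matters.
At the order-3 pole 10/9 set g(ε) = (ε - (10/9))^3*(rational part) = -29/16.
Order-3 pole: residue = g''(a)/2; g''(10/9) = 0, so the residue is 0.
List the singular points by increasing real part (a conjugate pair: the negative imaginary part first).

Radius of convergence at 0: 2/5.
At -5/4: a logarithmic branch point.
At 2/5: a logarithmic branch point.
At 10/9: a pole of order 3; residue 0.
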